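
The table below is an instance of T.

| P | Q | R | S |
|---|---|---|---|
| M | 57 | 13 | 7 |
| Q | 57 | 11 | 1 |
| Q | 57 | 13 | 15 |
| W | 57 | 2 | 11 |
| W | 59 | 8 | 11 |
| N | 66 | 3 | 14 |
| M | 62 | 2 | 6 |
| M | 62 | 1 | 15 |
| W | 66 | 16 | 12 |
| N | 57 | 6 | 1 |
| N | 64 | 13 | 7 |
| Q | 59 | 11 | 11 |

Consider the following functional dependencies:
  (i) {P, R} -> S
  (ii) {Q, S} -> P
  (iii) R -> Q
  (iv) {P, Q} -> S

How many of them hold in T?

0

(i) {P, R} -> S: (P=Q, R=11): 2 rows → S takes values {1, 11} — violation — fails.
(ii) {Q, S} -> P: (Q=57, S=1): 2 rows → P takes values {Q, N} — violation; (Q=59, S=11): 2 rows → P takes values {W, Q} — violation — fails.
(iii) R -> Q: R=13: 3 rows → Q takes values {57, 64} — violation; R=11: 2 rows → Q takes values {57, 59} — violation; R=2: 2 rows → Q takes values {57, 62} — violation — fails.
(iv) {P, Q} -> S: (P=Q, Q=57): 2 rows → S takes values {1, 15} — violation; (P=M, Q=62): 2 rows → S takes values {6, 15} — violation — fails.
None of the 4 dependencies hold.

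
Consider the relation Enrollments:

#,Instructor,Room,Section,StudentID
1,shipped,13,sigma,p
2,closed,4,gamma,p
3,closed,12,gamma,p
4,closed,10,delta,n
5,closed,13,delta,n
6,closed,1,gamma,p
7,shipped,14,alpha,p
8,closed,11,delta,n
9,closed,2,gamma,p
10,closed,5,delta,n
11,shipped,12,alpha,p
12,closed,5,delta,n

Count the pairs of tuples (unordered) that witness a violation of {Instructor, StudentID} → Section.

2

(Instructor=shipped, StudentID=p): violating pairs (1,7), (1,11) — 2 pairs.
(Instructor=closed, StudentID=p): all 4 rows agree on Section — 0 pairs.
(Instructor=closed, StudentID=n): all 5 rows agree on Section — 0 pairs.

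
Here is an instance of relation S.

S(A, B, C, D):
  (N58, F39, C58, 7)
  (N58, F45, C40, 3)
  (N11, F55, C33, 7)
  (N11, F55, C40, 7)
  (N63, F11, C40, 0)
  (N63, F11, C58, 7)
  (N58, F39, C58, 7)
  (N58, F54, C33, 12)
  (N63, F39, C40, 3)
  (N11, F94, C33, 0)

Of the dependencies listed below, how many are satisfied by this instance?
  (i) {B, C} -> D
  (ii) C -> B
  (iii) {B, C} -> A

(i) {B, C} -> D: every LHS value maps to a single RHS value — holds.
(ii) C -> B: C=C58: 3 rows → B takes values {F39, F11} — violation; C=C40: 4 rows → B takes values {F45, F55, F11, F39} — violation; C=C33: 3 rows → B takes values {F55, F54, F94} — violation — fails.
(iii) {B, C} -> A: every LHS value maps to a single RHS value — holds.
2 of the 3 dependencies hold.

2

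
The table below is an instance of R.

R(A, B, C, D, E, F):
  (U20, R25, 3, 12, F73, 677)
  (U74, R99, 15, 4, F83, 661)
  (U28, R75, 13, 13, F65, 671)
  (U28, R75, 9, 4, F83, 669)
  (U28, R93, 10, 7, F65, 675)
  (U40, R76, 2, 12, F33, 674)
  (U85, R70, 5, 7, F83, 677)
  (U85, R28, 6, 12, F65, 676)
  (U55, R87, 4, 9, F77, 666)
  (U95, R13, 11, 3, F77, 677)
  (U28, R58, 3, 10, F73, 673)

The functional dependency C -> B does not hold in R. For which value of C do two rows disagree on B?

3

C=3: 2 rows → B takes values {R25, R58} — violation
C=15: 1 row → B = R99 ✓
C=13: 1 row → B = R75 ✓
C=9: 1 row → B = R75 ✓
C=10: 1 row → B = R93 ✓
C=2: 1 row → B = R76 ✓
C=5: 1 row → B = R70 ✓
C=6: 1 row → B = R28 ✓
C=4: 1 row → B = R87 ✓
C=11: 1 row → B = R13 ✓
The only C value with inconsistent B is C=3.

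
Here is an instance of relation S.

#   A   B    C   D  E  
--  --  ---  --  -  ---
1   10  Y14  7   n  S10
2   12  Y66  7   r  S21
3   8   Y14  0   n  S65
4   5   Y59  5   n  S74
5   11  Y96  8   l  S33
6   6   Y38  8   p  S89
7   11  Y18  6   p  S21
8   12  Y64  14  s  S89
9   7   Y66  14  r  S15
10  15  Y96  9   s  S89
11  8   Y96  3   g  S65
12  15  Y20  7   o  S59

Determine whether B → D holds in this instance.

No

B=Y14: rows 1, 3 → D = n, n ✓
B=Y66: rows 2, 9 → D = r, r ✓
B=Y59: row 4 → D = n ✓
B=Y96: rows 5, 10, 11 → D takes values {l, s, g} — violation
B=Y38: row 6 → D = p ✓
B=Y18: row 7 → D = p ✓
B=Y64: row 8 → D = s ✓
B=Y20: row 12 → D = o ✓
Two rows agree on B but differ on D, so B → D does not hold.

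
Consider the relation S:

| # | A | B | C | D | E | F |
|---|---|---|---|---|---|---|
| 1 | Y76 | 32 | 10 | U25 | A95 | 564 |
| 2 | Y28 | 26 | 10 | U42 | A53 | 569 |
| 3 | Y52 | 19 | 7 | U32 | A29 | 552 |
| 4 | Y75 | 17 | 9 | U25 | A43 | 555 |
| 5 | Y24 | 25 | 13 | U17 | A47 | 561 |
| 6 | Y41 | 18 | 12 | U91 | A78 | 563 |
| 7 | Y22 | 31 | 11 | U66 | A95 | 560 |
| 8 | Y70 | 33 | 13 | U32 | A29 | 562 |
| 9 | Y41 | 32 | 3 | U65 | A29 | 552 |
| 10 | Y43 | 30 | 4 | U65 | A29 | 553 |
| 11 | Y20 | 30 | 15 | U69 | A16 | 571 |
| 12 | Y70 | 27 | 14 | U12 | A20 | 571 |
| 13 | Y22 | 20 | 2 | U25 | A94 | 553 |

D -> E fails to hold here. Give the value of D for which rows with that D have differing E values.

U25

D=U25: rows 1, 4, 13 → E takes values {A95, A43, A94} — violation
D=U42: row 2 → E = A53 ✓
D=U32: rows 3, 8 → E = A29, A29 ✓
D=U17: row 5 → E = A47 ✓
D=U91: row 6 → E = A78 ✓
D=U66: row 7 → E = A95 ✓
D=U65: rows 9, 10 → E = A29, A29 ✓
D=U69: row 11 → E = A16 ✓
D=U12: row 12 → E = A20 ✓
The only D value with inconsistent E is D=U25.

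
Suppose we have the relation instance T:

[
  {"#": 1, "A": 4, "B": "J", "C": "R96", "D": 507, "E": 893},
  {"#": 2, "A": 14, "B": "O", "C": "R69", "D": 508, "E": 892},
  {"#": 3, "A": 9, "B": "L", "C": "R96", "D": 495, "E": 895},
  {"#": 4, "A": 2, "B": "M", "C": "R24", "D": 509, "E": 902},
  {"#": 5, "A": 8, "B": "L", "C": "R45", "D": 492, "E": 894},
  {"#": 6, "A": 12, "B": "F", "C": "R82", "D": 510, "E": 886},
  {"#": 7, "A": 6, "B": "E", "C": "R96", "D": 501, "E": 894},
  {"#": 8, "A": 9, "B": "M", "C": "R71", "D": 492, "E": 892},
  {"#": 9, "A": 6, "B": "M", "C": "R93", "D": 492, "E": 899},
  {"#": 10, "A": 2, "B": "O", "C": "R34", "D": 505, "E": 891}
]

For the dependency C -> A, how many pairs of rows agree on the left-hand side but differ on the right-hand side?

3

C=R96: violating pairs (1,3), (1,7), (3,7) — 3 pairs.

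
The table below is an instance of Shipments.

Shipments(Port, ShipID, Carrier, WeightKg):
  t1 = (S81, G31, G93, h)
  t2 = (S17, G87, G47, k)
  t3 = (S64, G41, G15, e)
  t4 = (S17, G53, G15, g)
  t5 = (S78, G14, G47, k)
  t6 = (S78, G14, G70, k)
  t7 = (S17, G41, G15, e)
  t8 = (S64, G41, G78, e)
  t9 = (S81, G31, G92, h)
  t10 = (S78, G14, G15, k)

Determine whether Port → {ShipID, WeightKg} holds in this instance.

Port=S81: rows 1, 9 → {ShipID,WeightKg} = (G31, h), (G31, h) ✓
Port=S17: rows 2, 4, 7 → {ShipID,WeightKg} takes values {(G87, k), (G53, g), (G41, e)} — violation
Port=S64: rows 3, 8 → {ShipID,WeightKg} = (G41, e), (G41, e) ✓
Port=S78: rows 5, 6, 10 → {ShipID,WeightKg} = (G14, k), (G14, k), (G14, k) ✓
Two rows agree on Port but differ on {ShipID, WeightKg}, so Port → {ShipID, WeightKg} does not hold.

No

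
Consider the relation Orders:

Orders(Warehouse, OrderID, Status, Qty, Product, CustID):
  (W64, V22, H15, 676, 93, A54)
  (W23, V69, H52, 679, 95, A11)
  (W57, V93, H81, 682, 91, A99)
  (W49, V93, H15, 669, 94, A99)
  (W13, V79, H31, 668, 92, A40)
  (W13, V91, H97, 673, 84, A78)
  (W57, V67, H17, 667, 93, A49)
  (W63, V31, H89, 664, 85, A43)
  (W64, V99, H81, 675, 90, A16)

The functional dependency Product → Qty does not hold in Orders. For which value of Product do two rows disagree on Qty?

Product=93: 2 rows → Qty takes values {676, 667} — violation
Product=95: 1 row → Qty = 679 ✓
Product=91: 1 row → Qty = 682 ✓
Product=94: 1 row → Qty = 669 ✓
Product=92: 1 row → Qty = 668 ✓
Product=84: 1 row → Qty = 673 ✓
Product=85: 1 row → Qty = 664 ✓
Product=90: 1 row → Qty = 675 ✓
The only Product value with inconsistent Qty is Product=93.

93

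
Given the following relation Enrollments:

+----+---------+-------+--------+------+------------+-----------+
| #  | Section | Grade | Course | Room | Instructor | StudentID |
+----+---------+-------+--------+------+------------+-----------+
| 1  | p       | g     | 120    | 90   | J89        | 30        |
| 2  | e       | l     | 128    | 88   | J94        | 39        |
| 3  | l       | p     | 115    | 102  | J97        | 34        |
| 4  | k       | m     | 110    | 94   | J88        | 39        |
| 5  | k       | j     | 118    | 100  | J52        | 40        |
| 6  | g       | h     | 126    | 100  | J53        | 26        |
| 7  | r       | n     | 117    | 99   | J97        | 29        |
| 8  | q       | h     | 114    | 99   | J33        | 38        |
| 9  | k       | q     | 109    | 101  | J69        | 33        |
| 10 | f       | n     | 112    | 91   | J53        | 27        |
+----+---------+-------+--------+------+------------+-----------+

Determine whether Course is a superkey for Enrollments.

All 10 rows have distinct Course values, so Course → (all attributes) holds and Course is a superkey.

Yes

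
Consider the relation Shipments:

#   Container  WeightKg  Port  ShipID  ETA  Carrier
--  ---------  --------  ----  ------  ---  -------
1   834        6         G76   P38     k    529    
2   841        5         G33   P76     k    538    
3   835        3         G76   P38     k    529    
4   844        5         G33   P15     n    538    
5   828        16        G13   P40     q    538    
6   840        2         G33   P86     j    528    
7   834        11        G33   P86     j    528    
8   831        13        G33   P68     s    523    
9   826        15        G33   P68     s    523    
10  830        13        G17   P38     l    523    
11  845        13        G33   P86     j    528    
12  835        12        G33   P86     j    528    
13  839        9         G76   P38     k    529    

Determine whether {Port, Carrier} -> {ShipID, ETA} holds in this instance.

(Port=G76, Carrier=529): rows 1, 3, 13 → {ShipID,ETA} = (P38, k), (P38, k), (P38, k) ✓
(Port=G33, Carrier=538): rows 2, 4 → {ShipID,ETA} takes values {(P76, k), (P15, n)} — violation
(Port=G13, Carrier=538): row 5 → {ShipID,ETA} = (P40, q) ✓
(Port=G33, Carrier=528): rows 6, 7, 11, 12 → {ShipID,ETA} = (P86, j), (P86, j), (P86, j), (P86, j) ✓
(Port=G33, Carrier=523): rows 8, 9 → {ShipID,ETA} = (P68, s), (P68, s) ✓
(Port=G17, Carrier=523): row 10 → {ShipID,ETA} = (P38, l) ✓
Two rows agree on {Port, Carrier} but differ on {ShipID, ETA}, so {Port, Carrier} -> {ShipID, ETA} does not hold.

No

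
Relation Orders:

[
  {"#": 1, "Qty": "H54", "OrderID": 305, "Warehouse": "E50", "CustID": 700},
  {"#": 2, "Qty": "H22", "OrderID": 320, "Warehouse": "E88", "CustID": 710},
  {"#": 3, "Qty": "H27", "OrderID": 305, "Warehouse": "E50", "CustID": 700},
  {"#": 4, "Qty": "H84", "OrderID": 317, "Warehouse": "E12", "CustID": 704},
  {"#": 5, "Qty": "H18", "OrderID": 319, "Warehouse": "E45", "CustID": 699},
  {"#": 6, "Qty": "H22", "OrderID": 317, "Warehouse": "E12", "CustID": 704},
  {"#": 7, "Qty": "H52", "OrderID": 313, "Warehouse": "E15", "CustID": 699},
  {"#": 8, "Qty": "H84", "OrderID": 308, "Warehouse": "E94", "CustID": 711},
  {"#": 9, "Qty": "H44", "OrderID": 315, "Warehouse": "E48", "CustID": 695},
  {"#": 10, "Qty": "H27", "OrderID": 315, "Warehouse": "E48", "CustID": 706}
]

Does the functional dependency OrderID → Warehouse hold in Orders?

Yes

OrderID=305: rows 1, 3 → Warehouse = E50, E50 ✓
OrderID=320: row 2 → Warehouse = E88 ✓
OrderID=317: rows 4, 6 → Warehouse = E12, E12 ✓
OrderID=319: row 5 → Warehouse = E45 ✓
OrderID=313: row 7 → Warehouse = E15 ✓
OrderID=308: row 8 → Warehouse = E94 ✓
OrderID=315: rows 9, 10 → Warehouse = E48, E48 ✓
Every OrderID value is associated with a single Warehouse value, so OrderID → Warehouse holds.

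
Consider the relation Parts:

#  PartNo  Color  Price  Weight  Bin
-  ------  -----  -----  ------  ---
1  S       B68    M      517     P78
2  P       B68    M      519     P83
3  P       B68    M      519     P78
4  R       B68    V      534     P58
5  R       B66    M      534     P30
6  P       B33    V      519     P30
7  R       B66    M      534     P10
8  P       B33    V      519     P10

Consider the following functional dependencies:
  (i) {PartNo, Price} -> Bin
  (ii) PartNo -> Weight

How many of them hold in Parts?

(i) {PartNo, Price} -> Bin: (PartNo=P, Price=M): rows 2, 3 → Bin takes values {P83, P78} — violation; (PartNo=R, Price=M): rows 5, 7 → Bin takes values {P30, P10} — violation; (PartNo=P, Price=V): rows 6, 8 → Bin takes values {P30, P10} — violation — fails.
(ii) PartNo -> Weight: every LHS value maps to a single RHS value — holds.
1 of the 2 dependencies holds.

1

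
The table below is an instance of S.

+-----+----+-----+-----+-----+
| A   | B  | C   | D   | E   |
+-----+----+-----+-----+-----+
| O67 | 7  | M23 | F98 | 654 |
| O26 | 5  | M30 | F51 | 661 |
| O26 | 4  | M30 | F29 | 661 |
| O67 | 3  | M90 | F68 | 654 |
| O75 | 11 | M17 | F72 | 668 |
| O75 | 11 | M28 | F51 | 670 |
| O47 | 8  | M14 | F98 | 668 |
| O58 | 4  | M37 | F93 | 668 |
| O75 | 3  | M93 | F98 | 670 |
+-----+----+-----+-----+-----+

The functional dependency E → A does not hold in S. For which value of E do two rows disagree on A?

E=654: 2 rows → A = O67, O67 ✓
E=661: 2 rows → A = O26, O26 ✓
E=668: 3 rows → A takes values {O75, O47, O58} — violation
E=670: 2 rows → A = O75, O75 ✓
The only E value with inconsistent A is E=668.

668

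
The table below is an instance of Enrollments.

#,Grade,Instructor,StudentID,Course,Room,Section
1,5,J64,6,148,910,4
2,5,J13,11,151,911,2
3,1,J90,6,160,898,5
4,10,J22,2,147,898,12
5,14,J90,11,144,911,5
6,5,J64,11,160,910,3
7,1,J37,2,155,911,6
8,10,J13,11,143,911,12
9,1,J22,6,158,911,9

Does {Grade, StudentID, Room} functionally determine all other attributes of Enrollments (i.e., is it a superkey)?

All 9 rows have distinct {Grade, StudentID, Room} values, so {Grade, StudentID, Room} → (all attributes) holds and {Grade, StudentID, Room} is a superkey.

Yes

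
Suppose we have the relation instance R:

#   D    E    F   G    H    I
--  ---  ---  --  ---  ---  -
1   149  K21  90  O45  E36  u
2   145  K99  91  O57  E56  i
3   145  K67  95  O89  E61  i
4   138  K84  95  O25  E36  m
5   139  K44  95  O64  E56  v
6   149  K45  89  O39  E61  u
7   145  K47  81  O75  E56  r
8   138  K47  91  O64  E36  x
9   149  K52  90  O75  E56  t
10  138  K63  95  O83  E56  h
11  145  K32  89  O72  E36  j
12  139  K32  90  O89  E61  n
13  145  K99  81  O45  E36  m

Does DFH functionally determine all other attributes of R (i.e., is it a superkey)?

Yes

All 13 rows have distinct DFH values, so DFH → (all attributes) holds and DFH is a superkey.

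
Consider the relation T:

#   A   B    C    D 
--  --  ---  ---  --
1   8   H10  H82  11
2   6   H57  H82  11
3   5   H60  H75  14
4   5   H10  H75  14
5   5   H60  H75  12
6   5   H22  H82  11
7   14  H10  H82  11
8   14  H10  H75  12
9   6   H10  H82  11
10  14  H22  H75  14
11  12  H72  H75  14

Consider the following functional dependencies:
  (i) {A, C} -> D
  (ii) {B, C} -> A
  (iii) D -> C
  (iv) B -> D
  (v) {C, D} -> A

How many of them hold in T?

(i) {A, C} -> D: (A=5, C=H75): rows 3, 4, 5 → D takes values {14, 12} — violation; (A=14, C=H75): rows 8, 10 → D takes values {12, 14} — violation — fails.
(ii) {B, C} -> A: (B=H10, C=H82): rows 1, 7, 9 → A takes values {8, 14, 6} — violation; (B=H10, C=H75): rows 4, 8 → A takes values {5, 14} — violation — fails.
(iii) D -> C: every LHS value maps to a single RHS value — holds.
(iv) B -> D: B=H10: rows 1, 4, 7, 8, 9 → D takes values {11, 14, 12} — violation; B=H60: rows 3, 5 → D takes values {14, 12} — violation; B=H22: rows 6, 10 → D takes values {11, 14} — violation — fails.
(v) {C, D} -> A: (C=H82, D=11): rows 1, 2, 6, 7, 9 → A takes values {8, 6, 5, 14} — violation; (C=H75, D=14): rows 3, 4, 10, 11 → A takes values {5, 14, 12} — violation; (C=H75, D=12): rows 5, 8 → A takes values {5, 14} — violation — fails.
1 of the 5 dependencies holds.

1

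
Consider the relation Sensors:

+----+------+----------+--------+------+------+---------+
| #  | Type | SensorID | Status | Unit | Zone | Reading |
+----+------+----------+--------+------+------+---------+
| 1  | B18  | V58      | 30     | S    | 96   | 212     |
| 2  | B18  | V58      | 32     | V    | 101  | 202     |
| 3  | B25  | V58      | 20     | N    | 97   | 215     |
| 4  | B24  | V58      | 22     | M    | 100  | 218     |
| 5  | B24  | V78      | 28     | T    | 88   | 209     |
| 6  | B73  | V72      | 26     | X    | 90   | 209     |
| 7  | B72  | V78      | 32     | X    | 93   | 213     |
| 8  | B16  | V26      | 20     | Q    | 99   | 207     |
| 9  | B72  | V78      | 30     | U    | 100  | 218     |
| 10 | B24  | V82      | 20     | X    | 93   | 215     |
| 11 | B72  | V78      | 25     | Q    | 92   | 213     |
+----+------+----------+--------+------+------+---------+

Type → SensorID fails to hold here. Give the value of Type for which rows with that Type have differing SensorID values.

B24

Type=B18: rows 1, 2 → SensorID = V58, V58 ✓
Type=B25: row 3 → SensorID = V58 ✓
Type=B24: rows 4, 5, 10 → SensorID takes values {V58, V78, V82} — violation
Type=B73: row 6 → SensorID = V72 ✓
Type=B72: rows 7, 9, 11 → SensorID = V78, V78, V78 ✓
Type=B16: row 8 → SensorID = V26 ✓
The only Type value with inconsistent SensorID is Type=B24.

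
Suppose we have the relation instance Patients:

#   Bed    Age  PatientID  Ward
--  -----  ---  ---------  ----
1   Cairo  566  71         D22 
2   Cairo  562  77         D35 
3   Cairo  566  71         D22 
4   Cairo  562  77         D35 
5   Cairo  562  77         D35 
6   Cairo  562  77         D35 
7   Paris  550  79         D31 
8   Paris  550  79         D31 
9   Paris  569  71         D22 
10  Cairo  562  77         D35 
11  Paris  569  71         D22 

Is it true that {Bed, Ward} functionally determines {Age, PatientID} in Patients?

Yes

(Bed=Cairo, Ward=D22): rows 1, 3 → {Age,PatientID} = (566, 71), (566, 71) ✓
(Bed=Cairo, Ward=D35): rows 2, 4, 5, 6, 10 → {Age,PatientID} = (562, 77), (562, 77), (562, 77), (562, 77), (562, 77) ✓
(Bed=Paris, Ward=D31): rows 7, 8 → {Age,PatientID} = (550, 79), (550, 79) ✓
(Bed=Paris, Ward=D22): rows 9, 11 → {Age,PatientID} = (569, 71), (569, 71) ✓
Every {Bed, Ward} value is associated with a single {Age, PatientID} value, so {Bed, Ward} -> {Age, PatientID} holds.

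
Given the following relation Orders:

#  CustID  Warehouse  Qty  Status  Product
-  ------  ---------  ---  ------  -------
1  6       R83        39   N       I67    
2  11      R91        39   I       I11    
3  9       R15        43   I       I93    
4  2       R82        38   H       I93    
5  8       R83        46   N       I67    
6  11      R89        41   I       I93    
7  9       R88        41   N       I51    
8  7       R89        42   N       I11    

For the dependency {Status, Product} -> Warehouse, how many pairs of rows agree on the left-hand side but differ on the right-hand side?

1

(Status=N, Product=I67): all 2 rows agree on Warehouse — 0 pairs.
(Status=I, Product=I93): violating pairs (3,6) — 1 pair.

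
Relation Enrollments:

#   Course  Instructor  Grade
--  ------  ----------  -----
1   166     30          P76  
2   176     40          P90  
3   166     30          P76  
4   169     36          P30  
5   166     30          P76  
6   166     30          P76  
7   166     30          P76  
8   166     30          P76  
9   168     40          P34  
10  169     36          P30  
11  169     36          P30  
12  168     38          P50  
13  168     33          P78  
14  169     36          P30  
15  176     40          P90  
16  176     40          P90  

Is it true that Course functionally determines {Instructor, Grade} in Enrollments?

No

Course=166: rows 1, 3, 5, 6, 7, 8 → {Instructor,Grade} = (30, P76), (30, P76), (30, P76), (30, P76), (30, P76), (30, P76) ✓
Course=176: rows 2, 15, 16 → {Instructor,Grade} = (40, P90), (40, P90), (40, P90) ✓
Course=169: rows 4, 10, 11, 14 → {Instructor,Grade} = (36, P30), (36, P30), (36, P30), (36, P30) ✓
Course=168: rows 9, 12, 13 → {Instructor,Grade} takes values {(40, P34), (38, P50), (33, P78)} — violation
Two rows agree on Course but differ on {Instructor, Grade}, so Course -> {Instructor, Grade} does not hold.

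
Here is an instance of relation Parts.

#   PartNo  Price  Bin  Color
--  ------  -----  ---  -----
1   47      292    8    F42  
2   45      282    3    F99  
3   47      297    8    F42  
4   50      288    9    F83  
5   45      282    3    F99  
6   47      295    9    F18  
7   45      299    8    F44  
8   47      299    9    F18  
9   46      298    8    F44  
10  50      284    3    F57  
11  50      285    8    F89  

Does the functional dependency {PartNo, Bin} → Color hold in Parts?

Yes

(PartNo=47, Bin=8): rows 1, 3 → Color = F42, F42 ✓
(PartNo=45, Bin=3): rows 2, 5 → Color = F99, F99 ✓
(PartNo=50, Bin=9): row 4 → Color = F83 ✓
(PartNo=47, Bin=9): rows 6, 8 → Color = F18, F18 ✓
(PartNo=45, Bin=8): row 7 → Color = F44 ✓
(PartNo=46, Bin=8): row 9 → Color = F44 ✓
(PartNo=50, Bin=3): row 10 → Color = F57 ✓
(PartNo=50, Bin=8): row 11 → Color = F89 ✓
Every {PartNo, Bin} value is associated with a single Color value, so {PartNo, Bin} → Color holds.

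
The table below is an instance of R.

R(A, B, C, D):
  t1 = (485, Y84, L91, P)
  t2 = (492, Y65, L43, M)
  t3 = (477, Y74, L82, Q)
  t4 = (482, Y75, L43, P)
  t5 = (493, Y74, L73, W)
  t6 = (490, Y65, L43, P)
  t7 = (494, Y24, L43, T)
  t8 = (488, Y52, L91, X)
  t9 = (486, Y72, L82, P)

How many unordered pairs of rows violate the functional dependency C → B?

C=L91: violating pairs (1,8) — 1 pair.
C=L43: violating pairs (2,4), (2,7), (4,6), (4,7), (6,7) — 5 pairs.
C=L82: violating pairs (3,9) — 1 pair.

7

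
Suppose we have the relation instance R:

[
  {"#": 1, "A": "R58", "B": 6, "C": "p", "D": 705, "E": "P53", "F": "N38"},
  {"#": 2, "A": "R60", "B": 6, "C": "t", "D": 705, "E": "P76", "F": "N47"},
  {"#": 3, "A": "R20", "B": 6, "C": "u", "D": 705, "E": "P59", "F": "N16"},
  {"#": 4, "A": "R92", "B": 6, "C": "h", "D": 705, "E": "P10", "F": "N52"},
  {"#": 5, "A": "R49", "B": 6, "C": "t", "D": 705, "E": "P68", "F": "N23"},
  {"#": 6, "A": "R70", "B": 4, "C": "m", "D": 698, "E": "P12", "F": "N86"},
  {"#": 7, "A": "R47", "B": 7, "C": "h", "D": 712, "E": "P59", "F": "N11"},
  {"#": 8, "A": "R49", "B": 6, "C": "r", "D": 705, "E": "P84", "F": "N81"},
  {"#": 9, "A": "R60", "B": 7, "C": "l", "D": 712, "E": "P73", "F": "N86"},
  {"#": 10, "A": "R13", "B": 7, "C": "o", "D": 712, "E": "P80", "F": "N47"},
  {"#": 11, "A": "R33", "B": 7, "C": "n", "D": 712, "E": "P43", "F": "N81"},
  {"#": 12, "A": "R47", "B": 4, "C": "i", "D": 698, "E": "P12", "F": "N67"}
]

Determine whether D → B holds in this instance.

Yes

D=705: rows 1, 2, 3, 4, 5, 8 → B = 6, 6, 6, 6, 6, 6 ✓
D=698: rows 6, 12 → B = 4, 4 ✓
D=712: rows 7, 9, 10, 11 → B = 7, 7, 7, 7 ✓
Every D value is associated with a single B value, so D → B holds.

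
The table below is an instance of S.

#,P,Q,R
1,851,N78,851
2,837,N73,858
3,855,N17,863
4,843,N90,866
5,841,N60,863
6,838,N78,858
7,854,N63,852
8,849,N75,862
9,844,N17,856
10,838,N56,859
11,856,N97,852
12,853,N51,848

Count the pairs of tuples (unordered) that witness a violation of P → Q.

1

P=838: violating pairs (6,10) — 1 pair.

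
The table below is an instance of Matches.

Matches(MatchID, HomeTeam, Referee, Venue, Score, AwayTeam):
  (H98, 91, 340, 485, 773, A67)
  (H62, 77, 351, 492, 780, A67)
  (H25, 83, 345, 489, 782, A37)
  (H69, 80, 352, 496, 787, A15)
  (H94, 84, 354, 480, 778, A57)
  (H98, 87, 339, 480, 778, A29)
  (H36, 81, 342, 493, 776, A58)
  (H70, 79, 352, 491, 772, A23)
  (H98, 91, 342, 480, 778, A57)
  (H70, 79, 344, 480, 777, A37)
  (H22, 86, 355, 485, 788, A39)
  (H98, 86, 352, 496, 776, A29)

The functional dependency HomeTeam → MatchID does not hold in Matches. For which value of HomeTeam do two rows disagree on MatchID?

HomeTeam=91: 2 rows → MatchID = H98, H98 ✓
HomeTeam=77: 1 row → MatchID = H62 ✓
HomeTeam=83: 1 row → MatchID = H25 ✓
HomeTeam=80: 1 row → MatchID = H69 ✓
HomeTeam=84: 1 row → MatchID = H94 ✓
HomeTeam=87: 1 row → MatchID = H98 ✓
HomeTeam=81: 1 row → MatchID = H36 ✓
HomeTeam=79: 2 rows → MatchID = H70, H70 ✓
HomeTeam=86: 2 rows → MatchID takes values {H22, H98} — violation
The only HomeTeam value with inconsistent MatchID is HomeTeam=86.

86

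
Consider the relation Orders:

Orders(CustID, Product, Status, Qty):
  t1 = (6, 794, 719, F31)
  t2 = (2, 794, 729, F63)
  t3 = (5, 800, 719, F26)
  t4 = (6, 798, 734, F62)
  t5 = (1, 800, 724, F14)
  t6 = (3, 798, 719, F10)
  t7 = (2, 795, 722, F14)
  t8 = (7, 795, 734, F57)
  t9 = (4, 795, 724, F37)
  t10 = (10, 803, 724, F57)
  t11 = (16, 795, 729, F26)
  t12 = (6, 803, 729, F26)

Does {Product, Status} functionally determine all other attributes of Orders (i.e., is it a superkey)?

All 12 rows have distinct {Product, Status} values, so {Product, Status} → (all attributes) holds and {Product, Status} is a superkey.

Yes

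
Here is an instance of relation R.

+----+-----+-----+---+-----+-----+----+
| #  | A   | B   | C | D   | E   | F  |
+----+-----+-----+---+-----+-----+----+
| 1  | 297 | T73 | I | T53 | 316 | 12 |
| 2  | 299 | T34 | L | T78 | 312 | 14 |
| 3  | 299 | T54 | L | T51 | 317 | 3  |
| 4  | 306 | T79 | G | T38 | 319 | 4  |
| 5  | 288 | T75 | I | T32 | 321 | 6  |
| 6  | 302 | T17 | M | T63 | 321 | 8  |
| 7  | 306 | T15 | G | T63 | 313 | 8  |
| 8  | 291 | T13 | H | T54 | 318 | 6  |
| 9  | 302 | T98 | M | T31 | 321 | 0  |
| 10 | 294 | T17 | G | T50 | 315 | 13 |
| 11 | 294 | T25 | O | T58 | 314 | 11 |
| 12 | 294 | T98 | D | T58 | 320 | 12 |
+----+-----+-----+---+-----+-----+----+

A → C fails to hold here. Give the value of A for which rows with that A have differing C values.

A=297: row 1 → C = I ✓
A=299: rows 2, 3 → C = L, L ✓
A=306: rows 4, 7 → C = G, G ✓
A=288: row 5 → C = I ✓
A=302: rows 6, 9 → C = M, M ✓
A=291: row 8 → C = H ✓
A=294: rows 10, 11, 12 → C takes values {G, O, D} — violation
The only A value with inconsistent C is A=294.

294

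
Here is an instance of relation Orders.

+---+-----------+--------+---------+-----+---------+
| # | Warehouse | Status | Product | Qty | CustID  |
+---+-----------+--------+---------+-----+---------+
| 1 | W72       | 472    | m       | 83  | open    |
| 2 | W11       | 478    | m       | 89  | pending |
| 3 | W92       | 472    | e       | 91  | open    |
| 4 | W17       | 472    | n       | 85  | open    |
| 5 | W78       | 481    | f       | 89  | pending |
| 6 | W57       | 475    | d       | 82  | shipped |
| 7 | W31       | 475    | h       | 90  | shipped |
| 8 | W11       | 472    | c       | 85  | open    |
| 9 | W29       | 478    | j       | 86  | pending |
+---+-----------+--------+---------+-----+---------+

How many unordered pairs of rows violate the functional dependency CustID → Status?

CustID=open: all 4 rows agree on Status — 0 pairs.
CustID=pending: violating pairs (2,5), (5,9) — 2 pairs.
CustID=shipped: all 2 rows agree on Status — 0 pairs.

2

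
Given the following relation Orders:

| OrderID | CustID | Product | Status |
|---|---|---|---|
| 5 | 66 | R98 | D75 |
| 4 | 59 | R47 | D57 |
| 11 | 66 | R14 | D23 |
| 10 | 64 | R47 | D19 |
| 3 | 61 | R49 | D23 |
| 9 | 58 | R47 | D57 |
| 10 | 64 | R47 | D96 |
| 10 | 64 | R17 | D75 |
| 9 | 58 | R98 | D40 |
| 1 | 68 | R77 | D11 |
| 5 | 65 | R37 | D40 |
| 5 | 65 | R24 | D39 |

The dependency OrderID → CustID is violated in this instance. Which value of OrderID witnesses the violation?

OrderID=5: 3 rows → CustID takes values {66, 65} — violation
OrderID=4: 1 row → CustID = 59 ✓
OrderID=11: 1 row → CustID = 66 ✓
OrderID=10: 3 rows → CustID = 64, 64, 64 ✓
OrderID=3: 1 row → CustID = 61 ✓
OrderID=9: 2 rows → CustID = 58, 58 ✓
OrderID=1: 1 row → CustID = 68 ✓
The only OrderID value with inconsistent CustID is OrderID=5.

5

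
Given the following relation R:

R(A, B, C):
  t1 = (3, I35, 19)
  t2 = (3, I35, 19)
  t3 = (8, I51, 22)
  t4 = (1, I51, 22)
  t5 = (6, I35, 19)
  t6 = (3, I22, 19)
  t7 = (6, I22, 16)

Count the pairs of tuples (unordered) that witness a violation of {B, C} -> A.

(B=I35, C=19): violating pairs (1,5), (2,5) — 2 pairs.
(B=I51, C=22): violating pairs (3,4) — 1 pair.

3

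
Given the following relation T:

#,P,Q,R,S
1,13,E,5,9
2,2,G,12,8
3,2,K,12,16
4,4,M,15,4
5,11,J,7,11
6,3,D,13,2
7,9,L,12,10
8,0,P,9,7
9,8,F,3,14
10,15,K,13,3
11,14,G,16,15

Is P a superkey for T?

No

Rows 2 and 3 have the same P value P=2 but are distinct tuples, so P does not determine every attribute — not a superkey.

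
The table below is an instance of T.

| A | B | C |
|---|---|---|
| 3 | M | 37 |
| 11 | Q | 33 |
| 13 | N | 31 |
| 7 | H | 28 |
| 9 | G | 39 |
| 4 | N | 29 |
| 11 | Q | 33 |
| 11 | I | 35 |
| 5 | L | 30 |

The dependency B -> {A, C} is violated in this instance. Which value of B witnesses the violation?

N

B=M: 1 row → {A,C} = (3, 37) ✓
B=Q: 2 rows → {A,C} = (11, 33), (11, 33) ✓
B=N: 2 rows → {A,C} takes values {(13, 31), (4, 29)} — violation
B=H: 1 row → {A,C} = (7, 28) ✓
B=G: 1 row → {A,C} = (9, 39) ✓
B=I: 1 row → {A,C} = (11, 35) ✓
B=L: 1 row → {A,C} = (5, 30) ✓
The only B value with inconsistent RHS is B=N.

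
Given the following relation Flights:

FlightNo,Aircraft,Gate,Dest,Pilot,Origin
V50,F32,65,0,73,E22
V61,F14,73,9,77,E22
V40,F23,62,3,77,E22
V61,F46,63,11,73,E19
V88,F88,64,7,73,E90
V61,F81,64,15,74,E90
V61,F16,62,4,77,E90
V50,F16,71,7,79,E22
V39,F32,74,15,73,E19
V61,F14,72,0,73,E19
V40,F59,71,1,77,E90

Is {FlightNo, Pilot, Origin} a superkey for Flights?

Two distinct rows share (FlightNo=V61, Pilot=73, Origin=E19), so {FlightNo, Pilot, Origin} does not determine every attribute — not a superkey.

No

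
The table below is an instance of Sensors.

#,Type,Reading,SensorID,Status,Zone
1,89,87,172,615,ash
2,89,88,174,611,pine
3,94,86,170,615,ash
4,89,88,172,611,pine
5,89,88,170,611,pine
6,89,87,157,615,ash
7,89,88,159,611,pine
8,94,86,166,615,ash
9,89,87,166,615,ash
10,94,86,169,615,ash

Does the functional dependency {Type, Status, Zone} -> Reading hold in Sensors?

Yes

(Type=89, Status=615, Zone=ash): rows 1, 6, 9 → Reading = 87, 87, 87 ✓
(Type=89, Status=611, Zone=pine): rows 2, 4, 5, 7 → Reading = 88, 88, 88, 88 ✓
(Type=94, Status=615, Zone=ash): rows 3, 8, 10 → Reading = 86, 86, 86 ✓
Every {Type, Status, Zone} value is associated with a single Reading value, so {Type, Status, Zone} -> Reading holds.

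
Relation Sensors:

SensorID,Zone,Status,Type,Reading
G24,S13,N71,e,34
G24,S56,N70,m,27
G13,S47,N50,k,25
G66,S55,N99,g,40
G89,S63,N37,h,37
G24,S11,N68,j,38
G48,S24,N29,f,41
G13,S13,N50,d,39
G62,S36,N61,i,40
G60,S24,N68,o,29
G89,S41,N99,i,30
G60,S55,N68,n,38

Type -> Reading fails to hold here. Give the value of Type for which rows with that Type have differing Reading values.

i

Type=e: 1 row → Reading = 34 ✓
Type=m: 1 row → Reading = 27 ✓
Type=k: 1 row → Reading = 25 ✓
Type=g: 1 row → Reading = 40 ✓
Type=h: 1 row → Reading = 37 ✓
Type=j: 1 row → Reading = 38 ✓
Type=f: 1 row → Reading = 41 ✓
Type=d: 1 row → Reading = 39 ✓
Type=i: 2 rows → Reading takes values {40, 30} — violation
Type=o: 1 row → Reading = 29 ✓
Type=n: 1 row → Reading = 38 ✓
The only Type value with inconsistent Reading is Type=i.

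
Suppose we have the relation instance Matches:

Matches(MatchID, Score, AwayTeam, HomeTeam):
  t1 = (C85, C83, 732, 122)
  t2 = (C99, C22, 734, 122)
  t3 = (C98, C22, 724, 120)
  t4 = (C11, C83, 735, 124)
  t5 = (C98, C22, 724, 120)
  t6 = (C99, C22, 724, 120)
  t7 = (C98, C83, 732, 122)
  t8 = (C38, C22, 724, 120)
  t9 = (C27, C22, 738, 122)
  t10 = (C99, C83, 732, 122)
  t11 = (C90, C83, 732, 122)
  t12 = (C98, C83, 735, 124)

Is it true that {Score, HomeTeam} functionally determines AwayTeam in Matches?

No

(Score=C83, HomeTeam=122): rows 1, 7, 10, 11 → AwayTeam = 732, 732, 732, 732 ✓
(Score=C22, HomeTeam=122): rows 2, 9 → AwayTeam takes values {734, 738} — violation
(Score=C22, HomeTeam=120): rows 3, 5, 6, 8 → AwayTeam = 724, 724, 724, 724 ✓
(Score=C83, HomeTeam=124): rows 4, 12 → AwayTeam = 735, 735 ✓
Two rows agree on {Score, HomeTeam} but differ on AwayTeam, so {Score, HomeTeam} → AwayTeam does not hold.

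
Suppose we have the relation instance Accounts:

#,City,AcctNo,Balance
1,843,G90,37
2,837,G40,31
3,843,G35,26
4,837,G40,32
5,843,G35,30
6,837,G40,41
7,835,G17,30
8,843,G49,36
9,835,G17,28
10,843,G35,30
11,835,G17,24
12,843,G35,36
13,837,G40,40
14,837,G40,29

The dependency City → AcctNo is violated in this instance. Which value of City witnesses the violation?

843

City=843: rows 1, 3, 5, 8, 10, 12 → AcctNo takes values {G90, G35, G49} — violation
City=837: rows 2, 4, 6, 13, 14 → AcctNo = G40, G40, G40, G40, G40 ✓
City=835: rows 7, 9, 11 → AcctNo = G17, G17, G17 ✓
The only City value with inconsistent AcctNo is City=843.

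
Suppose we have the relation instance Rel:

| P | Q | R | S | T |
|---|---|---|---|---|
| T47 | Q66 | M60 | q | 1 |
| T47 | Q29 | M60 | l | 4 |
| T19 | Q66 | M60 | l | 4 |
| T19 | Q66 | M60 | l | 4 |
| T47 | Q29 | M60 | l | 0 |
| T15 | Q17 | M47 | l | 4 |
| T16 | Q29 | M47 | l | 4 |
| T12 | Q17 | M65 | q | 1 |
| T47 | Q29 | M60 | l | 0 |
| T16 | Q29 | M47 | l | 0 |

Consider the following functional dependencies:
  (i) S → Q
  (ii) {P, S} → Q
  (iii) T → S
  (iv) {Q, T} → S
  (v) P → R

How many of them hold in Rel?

(i) S → Q: S=q: 2 rows → Q takes values {Q66, Q17} — violation; S=l: 8 rows → Q takes values {Q29, Q66, Q17} — violation — fails.
(ii) {P, S} → Q: every LHS value maps to a single RHS value — holds.
(iii) T → S: every LHS value maps to a single RHS value — holds.
(iv) {Q, T} → S: every LHS value maps to a single RHS value — holds.
(v) P → R: every LHS value maps to a single RHS value — holds.
4 of the 5 dependencies hold.

4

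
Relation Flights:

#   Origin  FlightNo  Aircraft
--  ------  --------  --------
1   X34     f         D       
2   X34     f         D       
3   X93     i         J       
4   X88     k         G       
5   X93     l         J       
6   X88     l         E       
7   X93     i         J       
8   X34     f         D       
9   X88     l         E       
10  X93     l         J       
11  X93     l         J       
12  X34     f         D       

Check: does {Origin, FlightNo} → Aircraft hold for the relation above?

(Origin=X34, FlightNo=f): rows 1, 2, 8, 12 → Aircraft = D, D, D, D ✓
(Origin=X93, FlightNo=i): rows 3, 7 → Aircraft = J, J ✓
(Origin=X88, FlightNo=k): row 4 → Aircraft = G ✓
(Origin=X93, FlightNo=l): rows 5, 10, 11 → Aircraft = J, J, J ✓
(Origin=X88, FlightNo=l): rows 6, 9 → Aircraft = E, E ✓
Every {Origin, FlightNo} value is associated with a single Aircraft value, so {Origin, FlightNo} → Aircraft holds.

Yes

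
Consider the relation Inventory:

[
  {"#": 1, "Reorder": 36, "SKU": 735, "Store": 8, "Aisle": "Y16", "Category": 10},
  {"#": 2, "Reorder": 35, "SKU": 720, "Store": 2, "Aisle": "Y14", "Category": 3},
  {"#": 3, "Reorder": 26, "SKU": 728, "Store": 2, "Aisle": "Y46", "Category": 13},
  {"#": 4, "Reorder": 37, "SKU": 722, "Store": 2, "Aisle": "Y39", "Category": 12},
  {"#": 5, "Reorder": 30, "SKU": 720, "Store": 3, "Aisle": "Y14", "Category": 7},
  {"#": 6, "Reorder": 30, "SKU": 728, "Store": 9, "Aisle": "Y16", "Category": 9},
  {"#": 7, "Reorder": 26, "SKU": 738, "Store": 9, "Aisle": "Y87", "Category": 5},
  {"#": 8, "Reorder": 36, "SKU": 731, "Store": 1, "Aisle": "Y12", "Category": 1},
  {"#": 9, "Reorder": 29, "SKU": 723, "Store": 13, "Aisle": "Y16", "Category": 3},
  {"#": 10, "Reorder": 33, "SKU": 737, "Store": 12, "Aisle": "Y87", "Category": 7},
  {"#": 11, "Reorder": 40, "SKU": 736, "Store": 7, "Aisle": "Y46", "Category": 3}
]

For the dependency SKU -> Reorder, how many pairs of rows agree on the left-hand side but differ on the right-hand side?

SKU=720: violating pairs (2,5) — 1 pair.
SKU=728: violating pairs (3,6) — 1 pair.

2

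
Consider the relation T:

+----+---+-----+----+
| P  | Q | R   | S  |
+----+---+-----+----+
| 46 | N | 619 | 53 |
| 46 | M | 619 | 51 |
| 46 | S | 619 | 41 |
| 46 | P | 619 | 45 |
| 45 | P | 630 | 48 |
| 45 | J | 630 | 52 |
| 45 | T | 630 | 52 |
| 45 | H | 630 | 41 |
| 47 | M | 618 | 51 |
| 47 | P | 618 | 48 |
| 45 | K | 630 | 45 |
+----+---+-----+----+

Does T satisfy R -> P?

R=619: 4 rows → P = 46, 46, 46, 46 ✓
R=630: 5 rows → P = 45, 45, 45, 45, 45 ✓
R=618: 2 rows → P = 47, 47 ✓
Every R value is associated with a single P value, so R -> P holds.

Yes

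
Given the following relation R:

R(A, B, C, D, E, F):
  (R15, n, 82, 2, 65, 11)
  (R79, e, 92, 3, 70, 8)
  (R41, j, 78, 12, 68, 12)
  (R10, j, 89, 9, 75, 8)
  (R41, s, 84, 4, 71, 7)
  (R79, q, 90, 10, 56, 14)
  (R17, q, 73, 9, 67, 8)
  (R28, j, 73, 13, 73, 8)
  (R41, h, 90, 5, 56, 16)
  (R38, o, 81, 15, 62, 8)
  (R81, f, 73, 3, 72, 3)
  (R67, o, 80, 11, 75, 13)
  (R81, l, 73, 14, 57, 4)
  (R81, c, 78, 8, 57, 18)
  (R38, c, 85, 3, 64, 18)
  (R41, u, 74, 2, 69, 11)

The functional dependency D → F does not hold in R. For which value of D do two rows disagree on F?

D=2: 2 rows → F = 11, 11 ✓
D=3: 3 rows → F takes values {8, 3, 18} — violation
D=12: 1 row → F = 12 ✓
D=9: 2 rows → F = 8, 8 ✓
D=4: 1 row → F = 7 ✓
D=10: 1 row → F = 14 ✓
D=13: 1 row → F = 8 ✓
D=5: 1 row → F = 16 ✓
D=15: 1 row → F = 8 ✓
D=11: 1 row → F = 13 ✓
D=14: 1 row → F = 4 ✓
D=8: 1 row → F = 18 ✓
The only D value with inconsistent F is D=3.

3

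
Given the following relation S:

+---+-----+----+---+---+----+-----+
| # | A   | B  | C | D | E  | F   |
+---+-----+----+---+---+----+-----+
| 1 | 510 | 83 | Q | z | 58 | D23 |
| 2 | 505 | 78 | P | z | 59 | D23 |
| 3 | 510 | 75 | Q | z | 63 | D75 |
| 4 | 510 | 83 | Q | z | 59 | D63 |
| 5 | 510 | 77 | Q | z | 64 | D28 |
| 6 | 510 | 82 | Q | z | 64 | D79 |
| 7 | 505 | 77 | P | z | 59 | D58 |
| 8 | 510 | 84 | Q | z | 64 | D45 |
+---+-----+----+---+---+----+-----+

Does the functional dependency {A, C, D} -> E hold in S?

(A=510, C=Q, D=z): rows 1, 3, 4, 5, 6, 8 → E takes values {58, 63, 59, 64} — violation
(A=505, C=P, D=z): rows 2, 7 → E = 59, 59 ✓
Two rows agree on {A, C, D} but differ on E, so {A, C, D} -> E does not hold.

No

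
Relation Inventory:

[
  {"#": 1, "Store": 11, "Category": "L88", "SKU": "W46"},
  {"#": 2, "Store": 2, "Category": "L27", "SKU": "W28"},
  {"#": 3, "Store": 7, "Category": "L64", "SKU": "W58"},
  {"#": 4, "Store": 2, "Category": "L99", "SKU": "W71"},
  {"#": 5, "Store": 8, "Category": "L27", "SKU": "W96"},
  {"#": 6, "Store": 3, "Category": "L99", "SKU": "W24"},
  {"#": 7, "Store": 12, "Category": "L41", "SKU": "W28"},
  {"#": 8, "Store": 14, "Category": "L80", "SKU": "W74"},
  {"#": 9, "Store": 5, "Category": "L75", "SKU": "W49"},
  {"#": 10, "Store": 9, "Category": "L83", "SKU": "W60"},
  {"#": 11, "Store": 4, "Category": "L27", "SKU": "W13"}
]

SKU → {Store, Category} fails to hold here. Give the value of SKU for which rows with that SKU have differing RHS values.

W28

SKU=W46: row 1 → {Store,Category} = (11, L88) ✓
SKU=W28: rows 2, 7 → {Store,Category} takes values {(2, L27), (12, L41)} — violation
SKU=W58: row 3 → {Store,Category} = (7, L64) ✓
SKU=W71: row 4 → {Store,Category} = (2, L99) ✓
SKU=W96: row 5 → {Store,Category} = (8, L27) ✓
SKU=W24: row 6 → {Store,Category} = (3, L99) ✓
SKU=W74: row 8 → {Store,Category} = (14, L80) ✓
SKU=W49: row 9 → {Store,Category} = (5, L75) ✓
SKU=W60: row 10 → {Store,Category} = (9, L83) ✓
SKU=W13: row 11 → {Store,Category} = (4, L27) ✓
The only SKU value with inconsistent RHS is SKU=W28.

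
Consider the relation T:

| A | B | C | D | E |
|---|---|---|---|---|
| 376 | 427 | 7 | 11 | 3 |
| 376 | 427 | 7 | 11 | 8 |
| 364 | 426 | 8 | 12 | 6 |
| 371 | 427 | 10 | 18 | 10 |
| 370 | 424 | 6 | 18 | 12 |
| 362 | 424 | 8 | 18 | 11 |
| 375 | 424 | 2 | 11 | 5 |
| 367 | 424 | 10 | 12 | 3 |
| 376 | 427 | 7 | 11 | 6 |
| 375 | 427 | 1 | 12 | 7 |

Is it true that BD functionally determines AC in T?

(B=427, D=11): 3 rows → {A,C} = (376, 7), (376, 7), (376, 7) ✓
(B=426, D=12): 1 row → {A,C} = (364, 8) ✓
(B=427, D=18): 1 row → {A,C} = (371, 10) ✓
(B=424, D=18): 2 rows → {A,C} takes values {(370, 6), (362, 8)} — violation
(B=424, D=11): 1 row → {A,C} = (375, 2) ✓
(B=424, D=12): 1 row → {A,C} = (367, 10) ✓
(B=427, D=12): 1 row → {A,C} = (375, 1) ✓
Two rows agree on BD but differ on AC, so BD -> AC does not hold.

No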